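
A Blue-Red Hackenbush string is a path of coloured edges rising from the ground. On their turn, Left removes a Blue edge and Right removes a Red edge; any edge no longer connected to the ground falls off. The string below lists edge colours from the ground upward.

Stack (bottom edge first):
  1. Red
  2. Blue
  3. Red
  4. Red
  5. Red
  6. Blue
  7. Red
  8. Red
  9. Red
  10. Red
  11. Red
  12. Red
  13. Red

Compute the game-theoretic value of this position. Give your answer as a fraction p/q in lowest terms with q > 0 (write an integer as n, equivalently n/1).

-3839/4096

val_1 [R]  L=[none]  R=[0]  gives -1
val_2 [RB]  L=[-1]  R=[0]  gives -1/2
val_3 [RBR]  L=[-1]  R=[-1/2, 0]  gives -3/4
val_4 [RBRR]  L=[-1]  R=[-3/4, -1/2, 0]  gives -7/8
val_5 [RBRRR]  L=[-1]  R=[-7/8, -3/4, -1/2, 0]  gives -15/16
val_6 [RBRRRB]  L=[-1, -15/16]  R=[-7/8, -3/4, -1/2, 0]  gives -29/32
val_7 [RBRRRBR]  L=[-1, -15/16]  R=[-29/32, -7/8, -3/4, -1/2, 0]  gives -59/64
val_8 [RBRRRBRR]  L=[-1, -15/16]  R=[-59/64, -29/32, -7/8, -3/4, -1/2, 0]  gives -119/128
val_9 [RBRRRBRRR]  L=[-1, -15/16]  R=[-119/128, -59/64, -29/32, -7/8, -3/4, -1/2, 0]  gives -239/256
val_10 [RBRRRBRRRR]  L=[-1, -15/16]  R=[-239/256, -119/128, -59/64, -29/32, -7/8, -3/4, -1/2, 0]  gives -479/512
val_11 [RBRRRBRRRRR]  L=[-1, -15/16]  R=[-479/512, -239/256, -119/128, -59/64, -29/32, -7/8, -3/4, -1/2, 0]  gives -959/1024
val_12 [RBRRRBRRRRRR]  L=[-1, -15/16]  R=[-959/1024, -479/512, -239/256, -119/128, -59/64, -29/32, -7/8, -3/4, -1/2, 0]  gives -1919/2048
val_13 [RBRRRBRRRRRRR]  L=[-1, -15/16]  R=[-1919/2048, -959/1024, -479/512, -239/256, -119/128, -59/64, -29/32, -7/8, -3/4, -1/2, 0]  gives -3839/4096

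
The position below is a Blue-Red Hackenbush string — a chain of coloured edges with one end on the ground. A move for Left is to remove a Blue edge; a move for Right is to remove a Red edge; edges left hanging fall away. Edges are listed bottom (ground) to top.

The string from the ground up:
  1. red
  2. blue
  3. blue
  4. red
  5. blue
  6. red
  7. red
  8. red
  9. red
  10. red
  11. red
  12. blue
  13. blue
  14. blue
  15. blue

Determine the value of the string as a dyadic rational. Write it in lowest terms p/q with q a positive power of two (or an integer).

-6113/16384

Recurse on prefixes of the 15-edge string red blue blue red blue red red red red red red blue blue blue blue:
edge 1 of 15 (red): { (no moves) | 0 } so -1
edge 2 of 15 (blue): { -1 | 0 } so -1/2
edge 3 of 15 (blue): { -1; -1/2 | 0 } so -1/4
edge 4 of 15 (red): { -1; -1/2 | -1/4; 0 } so -3/8
edge 5 of 15 (blue): { -1; -1/2; -3/8 | -1/4; 0 } so -5/16
edge 6 of 15 (red): { -1; -1/2; -3/8 | -5/16; -1/4; 0 } so -11/32
edge 7 of 15 (red): { -1; -1/2; -3/8 | -11/32; -5/16; -1/4; 0 } so -23/64
edge 8 of 15 (red): { -1; -1/2; -3/8 | -23/64; -11/32; -5/16; -1/4; 0 } so -47/128
edge 9 of 15 (red): { -1; -1/2; -3/8 | -47/128; -23/64; -11/32; -5/16; -1/4; 0 } so -95/256
edge 10 of 15 (red): { -1; -1/2; -3/8 | -95/256; -47/128; -23/64; -11/32; -5/16; -1/4; 0 } so -191/512
edge 11 of 15 (red): { -1; -1/2; -3/8 | -191/512; -95/256; -47/128; -23/64; -11/32; -5/16; -1/4; 0 } so -383/1024
edge 12 of 15 (blue): { -1; -1/2; -3/8; -383/1024 | -191/512; -95/256; -47/128; -23/64; -11/32; -5/16; -1/4; 0 } so -765/2048
edge 13 of 15 (blue): { -1; -1/2; -3/8; -383/1024; -765/2048 | -191/512; -95/256; -47/128; -23/64; -11/32; -5/16; -1/4; 0 } so -1529/4096
edge 14 of 15 (blue): { -1; -1/2; -3/8; -383/1024; -765/2048; -1529/4096 | -191/512; -95/256; -47/128; -23/64; -11/32; -5/16; -1/4; 0 } so -3057/8192
edge 15 of 15 (blue): { -1; -1/2; -3/8; -383/1024; -765/2048; -1529/4096; -3057/8192 | -191/512; -95/256; -47/128; -23/64; -11/32; -5/16; -1/4; 0 } so -6113/16384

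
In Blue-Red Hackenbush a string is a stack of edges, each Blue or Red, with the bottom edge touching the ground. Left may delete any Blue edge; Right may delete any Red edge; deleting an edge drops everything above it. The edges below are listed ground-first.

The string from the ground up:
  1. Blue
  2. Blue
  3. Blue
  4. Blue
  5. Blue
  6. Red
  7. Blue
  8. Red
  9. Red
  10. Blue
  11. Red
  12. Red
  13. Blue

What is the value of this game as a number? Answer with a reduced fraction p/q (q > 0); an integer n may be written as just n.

1171/256

Build g(s[:k]) for k = 1..13, string s = Blue Blue Blue Blue Blue Red Blue Red Red Blue Red Red Blue.
B: Left { 0 }, Right { — } → simplest 1
BB: Left { 0,1 }, Right { — } → simplest 2
BBB: Left { 0,1,2 }, Right { — } → simplest 3
BBBB: Left { 0,1,2,3 }, Right { — } → simplest 4
BBBBB: Left { 0,1,2,3,4 }, Right { — } → simplest 5
BBBBBR: Left { 0,1,2,3,4 }, Right { 5 } → simplest 9/2
BBBBBRB: Left { 0,1,2,3,4,9/2 }, Right { 5 } → simplest 19/4
BBBBBRBR: Left { 0,1,2,3,4,9/2 }, Right { 19/4,5 } → simplest 37/8
BBBBBRBRR: Left { 0,1,2,3,4,9/2 }, Right { 37/8,19/4,5 } → simplest 73/16
BBBBBRBRRB: Left { 0,1,2,3,4,9/2,73/16 }, Right { 37/8,19/4,5 } → simplest 147/32
BBBBBRBRRBR: Left { 0,1,2,3,4,9/2,73/16 }, Right { 147/32,37/8,19/4,5 } → simplest 293/64
BBBBBRBRRBRR: Left { 0,1,2,3,4,9/2,73/16 }, Right { 293/64,147/32,37/8,19/4,5 } → simplest 585/128
BBBBBRBRRBRRB: Left { 0,1,2,3,4,9/2,73/16,585/128 }, Right { 293/64,147/32,37/8,19/4,5 } → simplest 1171/256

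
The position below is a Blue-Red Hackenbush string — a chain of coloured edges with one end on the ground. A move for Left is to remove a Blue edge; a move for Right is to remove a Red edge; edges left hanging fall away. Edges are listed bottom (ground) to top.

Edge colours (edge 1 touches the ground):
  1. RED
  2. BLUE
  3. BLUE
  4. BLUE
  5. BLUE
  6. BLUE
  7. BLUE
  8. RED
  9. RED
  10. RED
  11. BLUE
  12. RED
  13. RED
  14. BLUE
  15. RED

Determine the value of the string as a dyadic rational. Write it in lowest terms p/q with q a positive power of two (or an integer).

-475/16384

Build G(s[:k]) for k = 1..15, string s = RED BLUE BLUE BLUE BLUE BLUE BLUE RED RED RED BLUE RED RED BLUE RED.
step 1: add RED to get R; options L={ none } R={ 0 } => -1
step 2: add BLUE to get RB; options L={ -1 } R={ 0 } => -1/2
step 3: add BLUE to get RBB; options L={ -1 -1/2 } R={ 0 } => -1/4
step 4: add BLUE to get RBBB; options L={ -1 -1/2 -1/4 } R={ 0 } => -1/8
step 5: add BLUE to get RBBBB; options L={ -1 -1/2 -1/4 -1/8 } R={ 0 } => -1/16
step 6: add BLUE to get RBBBBB; options L={ -1 -1/2 -1/4 -1/8 -1/16 } R={ 0 } => -1/32
step 7: add BLUE to get RBBBBBB; options L={ -1 -1/2 -1/4 -1/8 -1/16 -1/32 } R={ 0 } => -1/64
step 8: add RED to get RBBBBBBR; options L={ -1 -1/2 -1/4 -1/8 -1/16 -1/32 } R={ -1/64 0 } => -3/128
step 9: add RED to get RBBBBBBRR; options L={ -1 -1/2 -1/4 -1/8 -1/16 -1/32 } R={ -3/128 -1/64 0 } => -7/256
step 10: add RED to get RBBBBBBRRR; options L={ -1 -1/2 -1/4 -1/8 -1/16 -1/32 } R={ -7/256 -3/128 -1/64 0 } => -15/512
step 11: add BLUE to get RBBBBBBRRRB; options L={ -1 -1/2 -1/4 -1/8 -1/16 -1/32 -15/512 } R={ -7/256 -3/128 -1/64 0 } => -29/1024
step 12: add RED to get RBBBBBBRRRBR; options L={ -1 -1/2 -1/4 -1/8 -1/16 -1/32 -15/512 } R={ -29/1024 -7/256 -3/128 -1/64 0 } => -59/2048
step 13: add RED to get RBBBBBBRRRBRR; options L={ -1 -1/2 -1/4 -1/8 -1/16 -1/32 -15/512 } R={ -59/2048 -29/1024 -7/256 -3/128 -1/64 0 } => -119/4096
step 14: add BLUE to get RBBBBBBRRRBRRB; options L={ -1 -1/2 -1/4 -1/8 -1/16 -1/32 -15/512 -119/4096 } R={ -59/2048 -29/1024 -7/256 -3/128 -1/64 0 } => -237/8192
step 15: add RED to get RBBBBBBRRRBRRBR; options L={ -1 -1/2 -1/4 -1/8 -1/16 -1/32 -15/512 -119/4096 } R={ -237/8192 -59/2048 -29/1024 -7/256 -3/128 -1/64 0 } => -475/16384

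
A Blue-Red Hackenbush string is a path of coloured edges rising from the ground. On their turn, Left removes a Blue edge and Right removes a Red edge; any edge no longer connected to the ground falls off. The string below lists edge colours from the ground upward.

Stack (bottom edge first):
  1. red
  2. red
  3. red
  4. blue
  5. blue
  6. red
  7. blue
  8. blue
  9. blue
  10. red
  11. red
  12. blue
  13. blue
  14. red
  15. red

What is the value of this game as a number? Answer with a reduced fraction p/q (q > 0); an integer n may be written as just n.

value(r) = { · | 0 } — -1
value(rr) = { · | -1,0 } — -2
value(rrr) = { · | -2,-1,0 } — -3
value(rrrb) = { -3 | -2,-1,0 } — -5/2
value(rrrbb) = { -3,-5/2 | -2,-1,0 } — -9/4
value(rrrbbr) = { -3,-5/2 | -9/4,-2,-1,0 } — -19/8
value(rrrbbrb) = { -3,-5/2,-19/8 | -9/4,-2,-1,0 } — -37/16
value(rrrbbrbb) = { -3,-5/2,-19/8,-37/16 | -9/4,-2,-1,0 } — -73/32
value(rrrbbrbbb) = { -3,-5/2,-19/8,-37/16,-73/32 | -9/4,-2,-1,0 } — -145/64
value(rrrbbrbbbr) = { -3,-5/2,-19/8,-37/16,-73/32 | -145/64,-9/4,-2,-1,0 } — -291/128
value(rrrbbrbbbrr) = { -3,-5/2,-19/8,-37/16,-73/32 | -291/128,-145/64,-9/4,-2,-1,0 } — -583/256
value(rrrbbrbbbrrb) = { -3,-5/2,-19/8,-37/16,-73/32,-583/256 | -291/128,-145/64,-9/4,-2,-1,0 } — -1165/512
value(rrrbbrbbbrrbb) = { -3,-5/2,-19/8,-37/16,-73/32,-583/256,-1165/512 | -291/128,-145/64,-9/4,-2,-1,0 } — -2329/1024
value(rrrbbrbbbrrbbr) = { -3,-5/2,-19/8,-37/16,-73/32,-583/256,-1165/512 | -2329/1024,-291/128,-145/64,-9/4,-2,-1,0 } — -4659/2048
value(rrrbbrbbbrrbbrr) = { -3,-5/2,-19/8,-37/16,-73/32,-583/256,-1165/512 | -4659/2048,-2329/1024,-291/128,-145/64,-9/4,-2,-1,0 } — -9319/4096

-9319/4096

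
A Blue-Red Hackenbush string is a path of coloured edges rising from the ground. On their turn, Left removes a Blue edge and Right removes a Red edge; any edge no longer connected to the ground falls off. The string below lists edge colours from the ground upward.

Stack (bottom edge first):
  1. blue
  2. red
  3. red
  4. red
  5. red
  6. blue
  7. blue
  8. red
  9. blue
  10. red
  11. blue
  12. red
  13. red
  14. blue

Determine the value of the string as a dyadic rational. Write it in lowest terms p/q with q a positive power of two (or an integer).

Recurse on prefixes of the 14-edge string blue red red red red blue blue red blue red blue red red blue:
b: Left { 0 }, Right { none } -> simplest 1
br: Left { 0 }, Right { 1 } -> simplest 1/2
brr: Left { 0 }, Right { 1/2,1 } -> simplest 1/4
brrr: Left { 0 }, Right { 1/4,1/2,1 } -> simplest 1/8
brrrr: Left { 0 }, Right { 1/8,1/4,1/2,1 } -> simplest 1/16
brrrrb: Left { 0,1/16 }, Right { 1/8,1/4,1/2,1 } -> simplest 3/32
brrrrbb: Left { 0,1/16,3/32 }, Right { 1/8,1/4,1/2,1 } -> simplest 7/64
brrrrbbr: Left { 0,1/16,3/32 }, Right { 7/64,1/8,1/4,1/2,1 } -> simplest 13/128
brrrrbbrb: Left { 0,1/16,3/32,13/128 }, Right { 7/64,1/8,1/4,1/2,1 } -> simplest 27/256
brrrrbbrbr: Left { 0,1/16,3/32,13/128 }, Right { 27/256,7/64,1/8,1/4,1/2,1 } -> simplest 53/512
brrrrbbrbrb: Left { 0,1/16,3/32,13/128,53/512 }, Right { 27/256,7/64,1/8,1/4,1/2,1 } -> simplest 107/1024
brrrrbbrbrbr: Left { 0,1/16,3/32,13/128,53/512 }, Right { 107/1024,27/256,7/64,1/8,1/4,1/2,1 } -> simplest 213/2048
brrrrbbrbrbrr: Left { 0,1/16,3/32,13/128,53/512 }, Right { 213/2048,107/1024,27/256,7/64,1/8,1/4,1/2,1 } -> simplest 425/4096
brrrrbbrbrbrrb: Left { 0,1/16,3/32,13/128,53/512,425/4096 }, Right { 213/2048,107/1024,27/256,7/64,1/8,1/4,1/2,1 } -> simplest 851/8192

851/8192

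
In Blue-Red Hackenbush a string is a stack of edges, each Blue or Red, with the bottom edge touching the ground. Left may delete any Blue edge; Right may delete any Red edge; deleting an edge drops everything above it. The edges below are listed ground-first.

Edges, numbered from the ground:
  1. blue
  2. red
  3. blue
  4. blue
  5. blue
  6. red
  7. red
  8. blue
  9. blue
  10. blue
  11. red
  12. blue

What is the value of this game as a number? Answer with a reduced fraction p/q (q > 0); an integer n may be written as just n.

Recurse on prefixes of the 12-edge string blue red blue blue blue red red blue blue blue red blue:
1 of 12 · b · max L 0 · min R +∞ = 1
2 of 12 · br · max L 0 · min R 1 = 1/2
3 of 12 · brb · max L 1/2 · min R 1 = 3/4
4 of 12 · brbb · max L 3/4 · min R 1 = 7/8
5 of 12 · brbbb · max L 7/8 · min R 1 = 15/16
6 of 12 · brbbbr · max L 7/8 · min R 15/16 = 29/32
7 of 12 · brbbbrr · max L 7/8 · min R 29/32 = 57/64
8 of 12 · brbbbrrb · max L 57/64 · min R 29/32 = 115/128
9 of 12 · brbbbrrbb · max L 115/128 · min R 29/32 = 231/256
10 of 12 · brbbbrrbbb · max L 231/256 · min R 29/32 = 463/512
11 of 12 · brbbbrrbbbr · max L 231/256 · min R 463/512 = 925/1024
12 of 12 · brbbbrrbbbrb · max L 925/1024 · min R 463/512 = 1851/2048

1851/2048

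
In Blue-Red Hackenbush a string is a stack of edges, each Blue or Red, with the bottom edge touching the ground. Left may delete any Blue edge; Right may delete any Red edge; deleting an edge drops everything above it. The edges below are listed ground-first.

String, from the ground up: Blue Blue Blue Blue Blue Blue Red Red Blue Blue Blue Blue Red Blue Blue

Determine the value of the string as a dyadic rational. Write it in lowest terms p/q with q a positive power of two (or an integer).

B: Left { 0 }, Right { none } — simplest 1
BB: Left { 0, 1 }, Right { none } — simplest 2
BBB: Left { 0, 1, 2 }, Right { none } — simplest 3
BBBB: Left { 0, 1, 2, 3 }, Right { none } — simplest 4
BBBBB: Left { 0, 1, 2, 3, 4 }, Right { none } — simplest 5
BBBBBB: Left { 0, 1, 2, 3, 4, 5 }, Right { none } — simplest 6
BBBBBBR: Left { 0, 1, 2, 3, 4, 5 }, Right { 6 } — simplest 11/2
BBBBBBRR: Left { 0, 1, 2, 3, 4, 5 }, Right { 11/2, 6 } — simplest 21/4
BBBBBBRRB: Left { 0, 1, 2, 3, 4, 5, 21/4 }, Right { 11/2, 6 } — simplest 43/8
BBBBBBRRBB: Left { 0, 1, 2, 3, 4, 5, 21/4, 43/8 }, Right { 11/2, 6 } — simplest 87/16
BBBBBBRRBBB: Left { 0, 1, 2, 3, 4, 5, 21/4, 43/8, 87/16 }, Right { 11/2, 6 } — simplest 175/32
BBBBBBRRBBBB: Left { 0, 1, 2, 3, 4, 5, 21/4, 43/8, 87/16, 175/32 }, Right { 11/2, 6 } — simplest 351/64
BBBBBBRRBBBBR: Left { 0, 1, 2, 3, 4, 5, 21/4, 43/8, 87/16, 175/32 }, Right { 351/64, 11/2, 6 } — simplest 701/128
BBBBBBRRBBBBRB: Left { 0, 1, 2, 3, 4, 5, 21/4, 43/8, 87/16, 175/32, 701/128 }, Right { 351/64, 11/2, 6 } — simplest 1403/256
BBBBBBRRBBBBRBB: Left { 0, 1, 2, 3, 4, 5, 21/4, 43/8, 87/16, 175/32, 701/128, 1403/256 }, Right { 351/64, 11/2, 6 } — simplest 2807/512

2807/512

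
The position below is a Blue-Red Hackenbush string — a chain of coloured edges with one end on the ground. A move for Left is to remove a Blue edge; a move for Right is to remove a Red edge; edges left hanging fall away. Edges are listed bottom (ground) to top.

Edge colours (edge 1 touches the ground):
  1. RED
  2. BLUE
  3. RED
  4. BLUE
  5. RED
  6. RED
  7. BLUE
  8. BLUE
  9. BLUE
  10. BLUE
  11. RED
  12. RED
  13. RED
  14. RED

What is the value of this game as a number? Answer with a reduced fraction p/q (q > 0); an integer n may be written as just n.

R: Left { ∅ }, Right { 0 } -> simplest -1
RB: Left { -1 }, Right { 0 } -> simplest -1/2
RBR: Left { -1 }, Right { -1/2 0 } -> simplest -3/4
RBRB: Left { -1 -3/4 }, Right { -1/2 0 } -> simplest -5/8
RBRBR: Left { -1 -3/4 }, Right { -5/8 -1/2 0 } -> simplest -11/16
RBRBRR: Left { -1 -3/4 }, Right { -11/16 -5/8 -1/2 0 } -> simplest -23/32
RBRBRRB: Left { -1 -3/4 -23/32 }, Right { -11/16 -5/8 -1/2 0 } -> simplest -45/64
RBRBRRBB: Left { -1 -3/4 -23/32 -45/64 }, Right { -11/16 -5/8 -1/2 0 } -> simplest -89/128
RBRBRRBBB: Left { -1 -3/4 -23/32 -45/64 -89/128 }, Right { -11/16 -5/8 -1/2 0 } -> simplest -177/256
RBRBRRBBBB: Left { -1 -3/4 -23/32 -45/64 -89/128 -177/256 }, Right { -11/16 -5/8 -1/2 0 } -> simplest -353/512
RBRBRRBBBBR: Left { -1 -3/4 -23/32 -45/64 -89/128 -177/256 }, Right { -353/512 -11/16 -5/8 -1/2 0 } -> simplest -707/1024
RBRBRRBBBBRR: Left { -1 -3/4 -23/32 -45/64 -89/128 -177/256 }, Right { -707/1024 -353/512 -11/16 -5/8 -1/2 0 } -> simplest -1415/2048
RBRBRRBBBBRRR: Left { -1 -3/4 -23/32 -45/64 -89/128 -177/256 }, Right { -1415/2048 -707/1024 -353/512 -11/16 -5/8 -1/2 0 } -> simplest -2831/4096
RBRBRRBBBBRRRR: Left { -1 -3/4 -23/32 -45/64 -89/128 -177/256 }, Right { -2831/4096 -1415/2048 -707/1024 -353/512 -11/16 -5/8 -1/2 0 } -> simplest -5663/8192

-5663/8192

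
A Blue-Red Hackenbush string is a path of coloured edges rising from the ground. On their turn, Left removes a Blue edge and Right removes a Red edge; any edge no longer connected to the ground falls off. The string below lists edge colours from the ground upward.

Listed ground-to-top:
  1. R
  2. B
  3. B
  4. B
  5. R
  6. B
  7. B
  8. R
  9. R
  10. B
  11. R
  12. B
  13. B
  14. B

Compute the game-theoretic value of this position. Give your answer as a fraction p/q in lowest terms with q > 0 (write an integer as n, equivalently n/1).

g_1 [R]  L=[]  R=[0]  so -1
g_2 [RB]  L=[-1]  R=[0]  so -1/2
g_3 [RBB]  L=[-1,-1/2]  R=[0]  so -1/4
g_4 [RBBB]  L=[-1,-1/2,-1/4]  R=[0]  so -1/8
g_5 [RBBBR]  L=[-1,-1/2,-1/4]  R=[-1/8,0]  so -3/16
g_6 [RBBBRB]  L=[-1,-1/2,-1/4,-3/16]  R=[-1/8,0]  so -5/32
g_7 [RBBBRBB]  L=[-1,-1/2,-1/4,-3/16,-5/32]  R=[-1/8,0]  so -9/64
g_8 [RBBBRBBR]  L=[-1,-1/2,-1/4,-3/16,-5/32]  R=[-9/64,-1/8,0]  so -19/128
g_9 [RBBBRBBRR]  L=[-1,-1/2,-1/4,-3/16,-5/32]  R=[-19/128,-9/64,-1/8,0]  so -39/256
g_10 [RBBBRBBRRB]  L=[-1,-1/2,-1/4,-3/16,-5/32,-39/256]  R=[-19/128,-9/64,-1/8,0]  so -77/512
g_11 [RBBBRBBRRBR]  L=[-1,-1/2,-1/4,-3/16,-5/32,-39/256]  R=[-77/512,-19/128,-9/64,-1/8,0]  so -155/1024
g_12 [RBBBRBBRRBRB]  L=[-1,-1/2,-1/4,-3/16,-5/32,-39/256,-155/1024]  R=[-77/512,-19/128,-9/64,-1/8,0]  so -309/2048
g_13 [RBBBRBBRRBRBB]  L=[-1,-1/2,-1/4,-3/16,-5/32,-39/256,-155/1024,-309/2048]  R=[-77/512,-19/128,-9/64,-1/8,0]  so -617/4096
g_14 [RBBBRBBRRBRBBB]  L=[-1,-1/2,-1/4,-3/16,-5/32,-39/256,-155/1024,-309/2048,-617/4096]  R=[-77/512,-19/128,-9/64,-1/8,0]  so -1233/8192

-1233/8192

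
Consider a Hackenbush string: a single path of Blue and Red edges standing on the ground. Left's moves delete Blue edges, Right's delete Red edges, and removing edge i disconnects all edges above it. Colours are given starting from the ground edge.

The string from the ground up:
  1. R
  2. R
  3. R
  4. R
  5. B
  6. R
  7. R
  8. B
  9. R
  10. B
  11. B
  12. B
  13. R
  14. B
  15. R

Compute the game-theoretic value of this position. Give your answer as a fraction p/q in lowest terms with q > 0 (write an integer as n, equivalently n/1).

Prefix values for R R R R B R R B R B B B R B R via {L|R} + simplicity:
v_1 [R]  L=[]  R=[0]  — -1
v_2 [RR]  L=[]  R=[-1 0]  — -2
v_3 [RRR]  L=[]  R=[-2 -1 0]  — -3
v_4 [RRRR]  L=[]  R=[-3 -2 -1 0]  — -4
v_5 [RRRRB]  L=[-4]  R=[-3 -2 -1 0]  — -7/2
v_6 [RRRRBR]  L=[-4]  R=[-7/2 -3 -2 -1 0]  — -15/4
v_7 [RRRRBRR]  L=[-4]  R=[-15/4 -7/2 -3 -2 -1 0]  — -31/8
v_8 [RRRRBRRB]  L=[-4 -31/8]  R=[-15/4 -7/2 -3 -2 -1 0]  — -61/16
v_9 [RRRRBRRBR]  L=[-4 -31/8]  R=[-61/16 -15/4 -7/2 -3 -2 -1 0]  — -123/32
v_10 [RRRRBRRBRB]  L=[-4 -31/8 -123/32]  R=[-61/16 -15/4 -7/2 -3 -2 -1 0]  — -245/64
v_11 [RRRRBRRBRBB]  L=[-4 -31/8 -123/32 -245/64]  R=[-61/16 -15/4 -7/2 -3 -2 -1 0]  — -489/128
v_12 [RRRRBRRBRBBB]  L=[-4 -31/8 -123/32 -245/64 -489/128]  R=[-61/16 -15/4 -7/2 -3 -2 -1 0]  — -977/256
v_13 [RRRRBRRBRBBBR]  L=[-4 -31/8 -123/32 -245/64 -489/128]  R=[-977/256 -61/16 -15/4 -7/2 -3 -2 -1 0]  — -1955/512
v_14 [RRRRBRRBRBBBRB]  L=[-4 -31/8 -123/32 -245/64 -489/128 -1955/512]  R=[-977/256 -61/16 -15/4 -7/2 -3 -2 -1 0]  — -3909/1024
v_15 [RRRRBRRBRBBBRBR]  L=[-4 -31/8 -123/32 -245/64 -489/128 -1955/512]  R=[-3909/1024 -977/256 -61/16 -15/4 -7/2 -3 -2 -1 0]  — -7819/2048

-7819/2048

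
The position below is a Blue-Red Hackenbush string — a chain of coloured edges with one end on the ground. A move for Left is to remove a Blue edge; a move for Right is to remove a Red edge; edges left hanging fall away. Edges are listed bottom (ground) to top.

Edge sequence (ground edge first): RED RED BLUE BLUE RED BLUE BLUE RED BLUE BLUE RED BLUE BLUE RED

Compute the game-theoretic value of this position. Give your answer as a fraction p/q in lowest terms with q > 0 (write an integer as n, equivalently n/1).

G_1 [R]  L=[none]  R=[0]  = -1
G_2 [RR]  L=[none]  R=[-1 0]  = -2
G_3 [RRB]  L=[-2]  R=[-1 0]  = -3/2
G_4 [RRBB]  L=[-2 -3/2]  R=[-1 0]  = -5/4
G_5 [RRBBR]  L=[-2 -3/2]  R=[-5/4 -1 0]  = -11/8
G_6 [RRBBRB]  L=[-2 -3/2 -11/8]  R=[-5/4 -1 0]  = -21/16
G_7 [RRBBRBB]  L=[-2 -3/2 -11/8 -21/16]  R=[-5/4 -1 0]  = -41/32
G_8 [RRBBRBBR]  L=[-2 -3/2 -11/8 -21/16]  R=[-41/32 -5/4 -1 0]  = -83/64
G_9 [RRBBRBBRB]  L=[-2 -3/2 -11/8 -21/16 -83/64]  R=[-41/32 -5/4 -1 0]  = -165/128
G_10 [RRBBRBBRBB]  L=[-2 -3/2 -11/8 -21/16 -83/64 -165/128]  R=[-41/32 -5/4 -1 0]  = -329/256
G_11 [RRBBRBBRBBR]  L=[-2 -3/2 -11/8 -21/16 -83/64 -165/128]  R=[-329/256 -41/32 -5/4 -1 0]  = -659/512
G_12 [RRBBRBBRBBRB]  L=[-2 -3/2 -11/8 -21/16 -83/64 -165/128 -659/512]  R=[-329/256 -41/32 -5/4 -1 0]  = -1317/1024
G_13 [RRBBRBBRBBRBB]  L=[-2 -3/2 -11/8 -21/16 -83/64 -165/128 -659/512 -1317/1024]  R=[-329/256 -41/32 -5/4 -1 0]  = -2633/2048
G_14 [RRBBRBBRBBRBBR]  L=[-2 -3/2 -11/8 -21/16 -83/64 -165/128 -659/512 -1317/1024]  R=[-2633/2048 -329/256 -41/32 -5/4 -1 0]  = -5267/4096

-5267/4096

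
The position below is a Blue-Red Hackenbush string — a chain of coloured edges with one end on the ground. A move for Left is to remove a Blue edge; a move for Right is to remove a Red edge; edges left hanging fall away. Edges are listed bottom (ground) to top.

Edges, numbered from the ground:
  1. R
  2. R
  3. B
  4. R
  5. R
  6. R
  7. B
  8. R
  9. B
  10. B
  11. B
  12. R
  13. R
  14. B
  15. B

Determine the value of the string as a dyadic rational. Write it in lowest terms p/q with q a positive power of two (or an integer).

-15641/8192

Recurse on prefixes of the 15-edge string R R B R R R B R B B B R R B B:
step 1: add R to get R; options L={  } R={ 0 } => -1
step 2: add R to get RR; options L={  } R={ -1 0 } => -2
step 3: add B to get RRB; options L={ -2 } R={ -1 0 } => -3/2
step 4: add R to get RRBR; options L={ -2 } R={ -3/2 -1 0 } => -7/4
step 5: add R to get RRBRR; options L={ -2 } R={ -7/4 -3/2 -1 0 } => -15/8
step 6: add R to get RRBRRR; options L={ -2 } R={ -15/8 -7/4 -3/2 -1 0 } => -31/16
step 7: add B to get RRBRRRB; options L={ -2 -31/16 } R={ -15/8 -7/4 -3/2 -1 0 } => -61/32
step 8: add R to get RRBRRRBR; options L={ -2 -31/16 } R={ -61/32 -15/8 -7/4 -3/2 -1 0 } => -123/64
step 9: add B to get RRBRRRBRB; options L={ -2 -31/16 -123/64 } R={ -61/32 -15/8 -7/4 -3/2 -1 0 } => -245/128
step 10: add B to get RRBRRRBRBB; options L={ -2 -31/16 -123/64 -245/128 } R={ -61/32 -15/8 -7/4 -3/2 -1 0 } => -489/256
step 11: add B to get RRBRRRBRBBB; options L={ -2 -31/16 -123/64 -245/128 -489/256 } R={ -61/32 -15/8 -7/4 -3/2 -1 0 } => -977/512
step 12: add R to get RRBRRRBRBBBR; options L={ -2 -31/16 -123/64 -245/128 -489/256 } R={ -977/512 -61/32 -15/8 -7/4 -3/2 -1 0 } => -1955/1024
step 13: add R to get RRBRRRBRBBBRR; options L={ -2 -31/16 -123/64 -245/128 -489/256 } R={ -1955/1024 -977/512 -61/32 -15/8 -7/4 -3/2 -1 0 } => -3911/2048
step 14: add B to get RRBRRRBRBBBRRB; options L={ -2 -31/16 -123/64 -245/128 -489/256 -3911/2048 } R={ -1955/1024 -977/512 -61/32 -15/8 -7/4 -3/2 -1 0 } => -7821/4096
step 15: add B to get RRBRRRBRBBBRRBB; options L={ -2 -31/16 -123/64 -245/128 -489/256 -3911/2048 -7821/4096 } R={ -1955/1024 -977/512 -61/32 -15/8 -7/4 -3/2 -1 0 } => -15641/8192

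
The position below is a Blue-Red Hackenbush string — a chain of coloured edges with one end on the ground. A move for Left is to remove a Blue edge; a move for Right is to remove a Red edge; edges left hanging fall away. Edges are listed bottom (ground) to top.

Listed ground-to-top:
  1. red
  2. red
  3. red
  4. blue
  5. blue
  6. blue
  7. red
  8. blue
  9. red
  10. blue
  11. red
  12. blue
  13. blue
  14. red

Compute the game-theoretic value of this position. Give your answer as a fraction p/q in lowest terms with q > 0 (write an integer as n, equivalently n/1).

Build v(s[:k]) for k = 1..14, string s = red red red blue blue blue red blue red blue red blue blue red.
v(r) = { — | 0 } so -1
v(rr) = { — | -1 0 } so -2
v(rrr) = { — | -2 -1 0 } so -3
v(rrrb) = { -3 | -2 -1 0 } so -5/2
v(rrrbb) = { -3 -5/2 | -2 -1 0 } so -9/4
v(rrrbbb) = { -3 -5/2 -9/4 | -2 -1 0 } so -17/8
v(rrrbbbr) = { -3 -5/2 -9/4 | -17/8 -2 -1 0 } so -35/16
v(rrrbbbrb) = { -3 -5/2 -9/4 -35/16 | -17/8 -2 -1 0 } so -69/32
v(rrrbbbrbr) = { -3 -5/2 -9/4 -35/16 | -69/32 -17/8 -2 -1 0 } so -139/64
v(rrrbbbrbrb) = { -3 -5/2 -9/4 -35/16 -139/64 | -69/32 -17/8 -2 -1 0 } so -277/128
v(rrrbbbrbrbr) = { -3 -5/2 -9/4 -35/16 -139/64 | -277/128 -69/32 -17/8 -2 -1 0 } so -555/256
v(rrrbbbrbrbrb) = { -3 -5/2 -9/4 -35/16 -139/64 -555/256 | -277/128 -69/32 -17/8 -2 -1 0 } so -1109/512
v(rrrbbbrbrbrbb) = { -3 -5/2 -9/4 -35/16 -139/64 -555/256 -1109/512 | -277/128 -69/32 -17/8 -2 -1 0 } so -2217/1024
v(rrrbbbrbrbrbbr) = { -3 -5/2 -9/4 -35/16 -139/64 -555/256 -1109/512 | -2217/1024 -277/128 -69/32 -17/8 -2 -1 0 } so -4435/2048

-4435/2048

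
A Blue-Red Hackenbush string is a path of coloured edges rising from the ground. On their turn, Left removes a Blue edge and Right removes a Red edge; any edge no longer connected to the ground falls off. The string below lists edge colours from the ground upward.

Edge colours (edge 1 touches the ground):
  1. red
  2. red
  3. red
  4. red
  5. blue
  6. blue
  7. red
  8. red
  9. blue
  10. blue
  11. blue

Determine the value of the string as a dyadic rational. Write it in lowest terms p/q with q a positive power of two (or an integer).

g_1 [r]  L=[]  R=[0]  gives -1
g_2 [rr]  L=[]  R=[-1; 0]  gives -2
g_3 [rrr]  L=[]  R=[-2; -1; 0]  gives -3
g_4 [rrrr]  L=[]  R=[-3; -2; -1; 0]  gives -4
g_5 [rrrrb]  L=[-4]  R=[-3; -2; -1; 0]  gives -7/2
g_6 [rrrrbb]  L=[-4; -7/2]  R=[-3; -2; -1; 0]  gives -13/4
g_7 [rrrrbbr]  L=[-4; -7/2]  R=[-13/4; -3; -2; -1; 0]  gives -27/8
g_8 [rrrrbbrr]  L=[-4; -7/2]  R=[-27/8; -13/4; -3; -2; -1; 0]  gives -55/16
g_9 [rrrrbbrrb]  L=[-4; -7/2; -55/16]  R=[-27/8; -13/4; -3; -2; -1; 0]  gives -109/32
g_10 [rrrrbbrrbb]  L=[-4; -7/2; -55/16; -109/32]  R=[-27/8; -13/4; -3; -2; -1; 0]  gives -217/64
g_11 [rrrrbbrrbbb]  L=[-4; -7/2; -55/16; -109/32; -217/64]  R=[-27/8; -13/4; -3; -2; -1; 0]  gives -433/128

-433/128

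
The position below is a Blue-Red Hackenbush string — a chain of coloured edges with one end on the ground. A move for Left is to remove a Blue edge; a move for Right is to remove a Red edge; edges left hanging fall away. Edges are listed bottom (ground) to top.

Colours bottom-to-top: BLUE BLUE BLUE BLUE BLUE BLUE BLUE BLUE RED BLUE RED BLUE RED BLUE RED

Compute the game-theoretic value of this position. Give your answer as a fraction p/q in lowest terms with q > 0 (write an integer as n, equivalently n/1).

Build v(s[:k]) for k = 1..15, string s = BLUE BLUE BLUE BLUE BLUE BLUE BLUE BLUE RED BLUE RED BLUE RED BLUE RED.
v_1 [B]  L=[0]  R=[—]  -> 1
v_2 [BB]  L=[0, 1]  R=[—]  -> 2
v_3 [BBB]  L=[0, 1, 2]  R=[—]  -> 3
v_4 [BBBB]  L=[0, 1, 2, 3]  R=[—]  -> 4
v_5 [BBBBB]  L=[0, 1, 2, 3, 4]  R=[—]  -> 5
v_6 [BBBBBB]  L=[0, 1, 2, 3, 4, 5]  R=[—]  -> 6
v_7 [BBBBBBB]  L=[0, 1, 2, 3, 4, 5, 6]  R=[—]  -> 7
v_8 [BBBBBBBB]  L=[0, 1, 2, 3, 4, 5, 6, 7]  R=[—]  -> 8
v_9 [BBBBBBBBR]  L=[0, 1, 2, 3, 4, 5, 6, 7]  R=[8]  -> 15/2
v_10 [BBBBBBBBRB]  L=[0, 1, 2, 3, 4, 5, 6, 7, 15/2]  R=[8]  -> 31/4
v_11 [BBBBBBBBRBR]  L=[0, 1, 2, 3, 4, 5, 6, 7, 15/2]  R=[31/4, 8]  -> 61/8
v_12 [BBBBBBBBRBRB]  L=[0, 1, 2, 3, 4, 5, 6, 7, 15/2, 61/8]  R=[31/4, 8]  -> 123/16
v_13 [BBBBBBBBRBRBR]  L=[0, 1, 2, 3, 4, 5, 6, 7, 15/2, 61/8]  R=[123/16, 31/4, 8]  -> 245/32
v_14 [BBBBBBBBRBRBRB]  L=[0, 1, 2, 3, 4, 5, 6, 7, 15/2, 61/8, 245/32]  R=[123/16, 31/4, 8]  -> 491/64
v_15 [BBBBBBBBRBRBRBR]  L=[0, 1, 2, 3, 4, 5, 6, 7, 15/2, 61/8, 245/32]  R=[491/64, 123/16, 31/4, 8]  -> 981/128

981/128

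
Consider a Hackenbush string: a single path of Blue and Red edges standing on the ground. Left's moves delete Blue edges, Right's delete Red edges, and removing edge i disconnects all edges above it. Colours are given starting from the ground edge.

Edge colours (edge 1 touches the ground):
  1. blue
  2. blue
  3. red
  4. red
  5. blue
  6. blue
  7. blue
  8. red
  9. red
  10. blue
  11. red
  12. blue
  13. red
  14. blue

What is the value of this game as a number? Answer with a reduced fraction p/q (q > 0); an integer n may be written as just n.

5931/4096

value(b) = { 0 | · } gives 1
value(bb) = { 0,1 | · } gives 2
value(bbr) = { 0,1 | 2 } gives 3/2
value(bbrr) = { 0,1 | 3/2,2 } gives 5/4
value(bbrrb) = { 0,1,5/4 | 3/2,2 } gives 11/8
value(bbrrbb) = { 0,1,5/4,11/8 | 3/2,2 } gives 23/16
value(bbrrbbb) = { 0,1,5/4,11/8,23/16 | 3/2,2 } gives 47/32
value(bbrrbbbr) = { 0,1,5/4,11/8,23/16 | 47/32,3/2,2 } gives 93/64
value(bbrrbbbrr) = { 0,1,5/4,11/8,23/16 | 93/64,47/32,3/2,2 } gives 185/128
value(bbrrbbbrrb) = { 0,1,5/4,11/8,23/16,185/128 | 93/64,47/32,3/2,2 } gives 371/256
value(bbrrbbbrrbr) = { 0,1,5/4,11/8,23/16,185/128 | 371/256,93/64,47/32,3/2,2 } gives 741/512
value(bbrrbbbrrbrb) = { 0,1,5/4,11/8,23/16,185/128,741/512 | 371/256,93/64,47/32,3/2,2 } gives 1483/1024
value(bbrrbbbrrbrbr) = { 0,1,5/4,11/8,23/16,185/128,741/512 | 1483/1024,371/256,93/64,47/32,3/2,2 } gives 2965/2048
value(bbrrbbbrrbrbrb) = { 0,1,5/4,11/8,23/16,185/128,741/512,2965/2048 | 1483/1024,371/256,93/64,47/32,3/2,2 } gives 5931/4096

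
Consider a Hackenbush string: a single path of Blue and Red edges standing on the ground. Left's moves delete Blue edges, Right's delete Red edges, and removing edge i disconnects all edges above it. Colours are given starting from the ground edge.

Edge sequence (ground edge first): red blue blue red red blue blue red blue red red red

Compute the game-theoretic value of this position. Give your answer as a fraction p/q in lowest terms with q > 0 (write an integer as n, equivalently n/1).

Recurse on prefixes of the 12-edge string red blue blue red red blue blue red blue red red red:
v(r) = { ∅ | 0 } ⇒ -1
v(rb) = { -1 | 0 } ⇒ -1/2
v(rbb) = { -1,-1/2 | 0 } ⇒ -1/4
v(rbbr) = { -1,-1/2 | -1/4,0 } ⇒ -3/8
v(rbbrr) = { -1,-1/2 | -3/8,-1/4,0 } ⇒ -7/16
v(rbbrrb) = { -1,-1/2,-7/16 | -3/8,-1/4,0 } ⇒ -13/32
v(rbbrrbb) = { -1,-1/2,-7/16,-13/32 | -3/8,-1/4,0 } ⇒ -25/64
v(rbbrrbbr) = { -1,-1/2,-7/16,-13/32 | -25/64,-3/8,-1/4,0 } ⇒ -51/128
v(rbbrrbbrb) = { -1,-1/2,-7/16,-13/32,-51/128 | -25/64,-3/8,-1/4,0 } ⇒ -101/256
v(rbbrrbbrbr) = { -1,-1/2,-7/16,-13/32,-51/128 | -101/256,-25/64,-3/8,-1/4,0 } ⇒ -203/512
v(rbbrrbbrbrr) = { -1,-1/2,-7/16,-13/32,-51/128 | -203/512,-101/256,-25/64,-3/8,-1/4,0 } ⇒ -407/1024
v(rbbrrbbrbrrr) = { -1,-1/2,-7/16,-13/32,-51/128 | -407/1024,-203/512,-101/256,-25/64,-3/8,-1/4,0 } ⇒ -815/2048

-815/2048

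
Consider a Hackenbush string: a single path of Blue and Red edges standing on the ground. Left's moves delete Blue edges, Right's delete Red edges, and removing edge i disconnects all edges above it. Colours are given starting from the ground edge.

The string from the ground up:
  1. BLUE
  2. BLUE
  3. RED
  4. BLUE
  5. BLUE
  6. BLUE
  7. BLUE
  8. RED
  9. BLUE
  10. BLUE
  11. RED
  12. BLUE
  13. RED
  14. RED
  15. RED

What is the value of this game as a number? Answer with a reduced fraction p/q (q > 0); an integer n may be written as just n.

B: Left { 0 }, Right { · } → simplest 1
BB: Left { 0, 1 }, Right { · } → simplest 2
BBR: Left { 0, 1 }, Right { 2 } → simplest 3/2
BBRB: Left { 0, 1, 3/2 }, Right { 2 } → simplest 7/4
BBRBB: Left { 0, 1, 3/2, 7/4 }, Right { 2 } → simplest 15/8
BBRBBB: Left { 0, 1, 3/2, 7/4, 15/8 }, Right { 2 } → simplest 31/16
BBRBBBB: Left { 0, 1, 3/2, 7/4, 15/8, 31/16 }, Right { 2 } → simplest 63/32
BBRBBBBR: Left { 0, 1, 3/2, 7/4, 15/8, 31/16 }, Right { 63/32, 2 } → simplest 125/64
BBRBBBBRB: Left { 0, 1, 3/2, 7/4, 15/8, 31/16, 125/64 }, Right { 63/32, 2 } → simplest 251/128
BBRBBBBRBB: Left { 0, 1, 3/2, 7/4, 15/8, 31/16, 125/64, 251/128 }, Right { 63/32, 2 } → simplest 503/256
BBRBBBBRBBR: Left { 0, 1, 3/2, 7/4, 15/8, 31/16, 125/64, 251/128 }, Right { 503/256, 63/32, 2 } → simplest 1005/512
BBRBBBBRBBRB: Left { 0, 1, 3/2, 7/4, 15/8, 31/16, 125/64, 251/128, 1005/512 }, Right { 503/256, 63/32, 2 } → simplest 2011/1024
BBRBBBBRBBRBR: Left { 0, 1, 3/2, 7/4, 15/8, 31/16, 125/64, 251/128, 1005/512 }, Right { 2011/1024, 503/256, 63/32, 2 } → simplest 4021/2048
BBRBBBBRBBRBRR: Left { 0, 1, 3/2, 7/4, 15/8, 31/16, 125/64, 251/128, 1005/512 }, Right { 4021/2048, 2011/1024, 503/256, 63/32, 2 } → simplest 8041/4096
BBRBBBBRBBRBRRR: Left { 0, 1, 3/2, 7/4, 15/8, 31/16, 125/64, 251/128, 1005/512 }, Right { 8041/4096, 4021/2048, 2011/1024, 503/256, 63/32, 2 } → simplest 16081/8192

16081/8192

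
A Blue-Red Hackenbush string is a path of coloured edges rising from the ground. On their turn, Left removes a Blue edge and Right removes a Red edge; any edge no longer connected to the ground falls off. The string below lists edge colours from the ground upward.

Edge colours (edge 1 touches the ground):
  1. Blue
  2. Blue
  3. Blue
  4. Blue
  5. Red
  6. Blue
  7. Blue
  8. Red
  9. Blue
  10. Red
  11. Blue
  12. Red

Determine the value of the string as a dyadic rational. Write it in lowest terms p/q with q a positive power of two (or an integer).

981/256

v_1 [B]  L=[0]  R=[none]  so 1
v_2 [BB]  L=[0,1]  R=[none]  so 2
v_3 [BBB]  L=[0,1,2]  R=[none]  so 3
v_4 [BBBB]  L=[0,1,2,3]  R=[none]  so 4
v_5 [BBBBR]  L=[0,1,2,3]  R=[4]  so 7/2
v_6 [BBBBRB]  L=[0,1,2,3,7/2]  R=[4]  so 15/4
v_7 [BBBBRBB]  L=[0,1,2,3,7/2,15/4]  R=[4]  so 31/8
v_8 [BBBBRBBR]  L=[0,1,2,3,7/2,15/4]  R=[31/8,4]  so 61/16
v_9 [BBBBRBBRB]  L=[0,1,2,3,7/2,15/4,61/16]  R=[31/8,4]  so 123/32
v_10 [BBBBRBBRBR]  L=[0,1,2,3,7/2,15/4,61/16]  R=[123/32,31/8,4]  so 245/64
v_11 [BBBBRBBRBRB]  L=[0,1,2,3,7/2,15/4,61/16,245/64]  R=[123/32,31/8,4]  so 491/128
v_12 [BBBBRBBRBRBR]  L=[0,1,2,3,7/2,15/4,61/16,245/64]  R=[491/128,123/32,31/8,4]  so 981/256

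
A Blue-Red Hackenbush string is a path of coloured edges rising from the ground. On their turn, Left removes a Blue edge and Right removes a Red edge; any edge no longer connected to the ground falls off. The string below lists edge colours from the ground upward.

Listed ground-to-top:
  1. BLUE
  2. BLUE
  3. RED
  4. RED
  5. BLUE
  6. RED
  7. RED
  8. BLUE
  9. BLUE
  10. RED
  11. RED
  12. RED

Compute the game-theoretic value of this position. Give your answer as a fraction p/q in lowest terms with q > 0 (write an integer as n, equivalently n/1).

Prefix values for BLUE BLUE RED RED BLUE RED RED BLUE BLUE RED RED RED via {L|R} + simplicity:
B: Left { 0 }, Right { none } => simplest 1
BB: Left { 0 1 }, Right { none } => simplest 2
BBR: Left { 0 1 }, Right { 2 } => simplest 3/2
BBRR: Left { 0 1 }, Right { 3/2 2 } => simplest 5/4
BBRRB: Left { 0 1 5/4 }, Right { 3/2 2 } => simplest 11/8
BBRRBR: Left { 0 1 5/4 }, Right { 11/8 3/2 2 } => simplest 21/16
BBRRBRR: Left { 0 1 5/4 }, Right { 21/16 11/8 3/2 2 } => simplest 41/32
BBRRBRRB: Left { 0 1 5/4 41/32 }, Right { 21/16 11/8 3/2 2 } => simplest 83/64
BBRRBRRBB: Left { 0 1 5/4 41/32 83/64 }, Right { 21/16 11/8 3/2 2 } => simplest 167/128
BBRRBRRBBR: Left { 0 1 5/4 41/32 83/64 }, Right { 167/128 21/16 11/8 3/2 2 } => simplest 333/256
BBRRBRRBBRR: Left { 0 1 5/4 41/32 83/64 }, Right { 333/256 167/128 21/16 11/8 3/2 2 } => simplest 665/512
BBRRBRRBBRRR: Left { 0 1 5/4 41/32 83/64 }, Right { 665/512 333/256 167/128 21/16 11/8 3/2 2 } => simplest 1329/1024

1329/1024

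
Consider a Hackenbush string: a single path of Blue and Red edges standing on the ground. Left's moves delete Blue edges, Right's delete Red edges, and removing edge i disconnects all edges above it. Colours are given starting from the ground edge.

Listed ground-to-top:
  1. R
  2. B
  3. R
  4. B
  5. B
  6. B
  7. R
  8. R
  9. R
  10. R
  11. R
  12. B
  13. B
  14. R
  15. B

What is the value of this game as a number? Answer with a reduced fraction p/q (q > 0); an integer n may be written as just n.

-9189/16384

Prefix values for R B R B B B R R R R R B B R B via {L|R} + simplicity:
1 of 15 · R · max L −∞ · min R 0 = -1
2 of 15 · RB · max L -1 · min R 0 = -1/2
3 of 15 · RBR · max L -1 · min R -1/2 = -3/4
4 of 15 · RBRB · max L -3/4 · min R -1/2 = -5/8
5 of 15 · RBRBB · max L -5/8 · min R -1/2 = -9/16
6 of 15 · RBRBBB · max L -9/16 · min R -1/2 = -17/32
7 of 15 · RBRBBBR · max L -9/16 · min R -17/32 = -35/64
8 of 15 · RBRBBBRR · max L -9/16 · min R -35/64 = -71/128
9 of 15 · RBRBBBRRR · max L -9/16 · min R -71/128 = -143/256
10 of 15 · RBRBBBRRRR · max L -9/16 · min R -143/256 = -287/512
11 of 15 · RBRBBBRRRRR · max L -9/16 · min R -287/512 = -575/1024
12 of 15 · RBRBBBRRRRRB · max L -575/1024 · min R -287/512 = -1149/2048
13 of 15 · RBRBBBRRRRRBB · max L -1149/2048 · min R -287/512 = -2297/4096
14 of 15 · RBRBBBRRRRRBBR · max L -1149/2048 · min R -2297/4096 = -4595/8192
15 of 15 · RBRBBBRRRRRBBRB · max L -4595/8192 · min R -2297/4096 = -9189/16384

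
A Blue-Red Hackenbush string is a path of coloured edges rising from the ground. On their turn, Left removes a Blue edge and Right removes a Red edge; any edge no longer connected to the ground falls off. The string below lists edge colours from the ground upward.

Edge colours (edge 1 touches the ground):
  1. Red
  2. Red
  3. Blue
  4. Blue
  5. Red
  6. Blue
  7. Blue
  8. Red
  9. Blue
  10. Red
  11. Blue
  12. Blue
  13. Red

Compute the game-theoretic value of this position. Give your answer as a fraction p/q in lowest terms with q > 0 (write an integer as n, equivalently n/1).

-2643/2048

Build val(s[:k]) for k = 1..13, string s = Red Red Blue Blue Red Blue Blue Red Blue Red Blue Blue Red.
val_1 [R]  L=[(no moves)]  R=[0]  ⇒ -1
val_2 [RR]  L=[(no moves)]  R=[-1, 0]  ⇒ -2
val_3 [RRB]  L=[-2]  R=[-1, 0]  ⇒ -3/2
val_4 [RRBB]  L=[-2, -3/2]  R=[-1, 0]  ⇒ -5/4
val_5 [RRBBR]  L=[-2, -3/2]  R=[-5/4, -1, 0]  ⇒ -11/8
val_6 [RRBBRB]  L=[-2, -3/2, -11/8]  R=[-5/4, -1, 0]  ⇒ -21/16
val_7 [RRBBRBB]  L=[-2, -3/2, -11/8, -21/16]  R=[-5/4, -1, 0]  ⇒ -41/32
val_8 [RRBBRBBR]  L=[-2, -3/2, -11/8, -21/16]  R=[-41/32, -5/4, -1, 0]  ⇒ -83/64
val_9 [RRBBRBBRB]  L=[-2, -3/2, -11/8, -21/16, -83/64]  R=[-41/32, -5/4, -1, 0]  ⇒ -165/128
val_10 [RRBBRBBRBR]  L=[-2, -3/2, -11/8, -21/16, -83/64]  R=[-165/128, -41/32, -5/4, -1, 0]  ⇒ -331/256
val_11 [RRBBRBBRBRB]  L=[-2, -3/2, -11/8, -21/16, -83/64, -331/256]  R=[-165/128, -41/32, -5/4, -1, 0]  ⇒ -661/512
val_12 [RRBBRBBRBRBB]  L=[-2, -3/2, -11/8, -21/16, -83/64, -331/256, -661/512]  R=[-165/128, -41/32, -5/4, -1, 0]  ⇒ -1321/1024
val_13 [RRBBRBBRBRBBR]  L=[-2, -3/2, -11/8, -21/16, -83/64, -331/256, -661/512]  R=[-1321/1024, -165/128, -41/32, -5/4, -1, 0]  ⇒ -2643/2048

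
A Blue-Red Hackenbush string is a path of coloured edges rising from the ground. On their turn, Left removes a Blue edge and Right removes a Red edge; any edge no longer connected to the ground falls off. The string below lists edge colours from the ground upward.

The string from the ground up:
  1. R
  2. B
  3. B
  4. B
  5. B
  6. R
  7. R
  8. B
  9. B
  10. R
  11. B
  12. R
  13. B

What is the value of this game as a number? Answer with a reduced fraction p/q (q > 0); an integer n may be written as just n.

-405/4096

1 of 13 · R · max L −∞ · min R 0 = -1
2 of 13 · RB · max L -1 · min R 0 = -1/2
3 of 13 · RBB · max L -1/2 · min R 0 = -1/4
4 of 13 · RBBB · max L -1/4 · min R 0 = -1/8
5 of 13 · RBBBB · max L -1/8 · min R 0 = -1/16
6 of 13 · RBBBBR · max L -1/8 · min R -1/16 = -3/32
7 of 13 · RBBBBRR · max L -1/8 · min R -3/32 = -7/64
8 of 13 · RBBBBRRB · max L -7/64 · min R -3/32 = -13/128
9 of 13 · RBBBBRRBB · max L -13/128 · min R -3/32 = -25/256
10 of 13 · RBBBBRRBBR · max L -13/128 · min R -25/256 = -51/512
11 of 13 · RBBBBRRBBRB · max L -51/512 · min R -25/256 = -101/1024
12 of 13 · RBBBBRRBBRBR · max L -51/512 · min R -101/1024 = -203/2048
13 of 13 · RBBBBRRBBRBRB · max L -203/2048 · min R -101/1024 = -405/4096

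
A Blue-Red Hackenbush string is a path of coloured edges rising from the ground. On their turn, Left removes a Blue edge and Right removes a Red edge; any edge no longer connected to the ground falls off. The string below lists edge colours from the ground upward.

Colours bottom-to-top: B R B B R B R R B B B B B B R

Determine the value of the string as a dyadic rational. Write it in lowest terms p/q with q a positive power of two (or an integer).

13565/16384

Prefix values for B R B B R B R R B B B B B B R via {L|R} + simplicity:
val(B) = { 0 | none } = 1
val(BR) = { 0 | 1 } = 1/2
val(BRB) = { 0,1/2 | 1 } = 3/4
val(BRBB) = { 0,1/2,3/4 | 1 } = 7/8
val(BRBBR) = { 0,1/2,3/4 | 7/8,1 } = 13/16
val(BRBBRB) = { 0,1/2,3/4,13/16 | 7/8,1 } = 27/32
val(BRBBRBR) = { 0,1/2,3/4,13/16 | 27/32,7/8,1 } = 53/64
val(BRBBRBRR) = { 0,1/2,3/4,13/16 | 53/64,27/32,7/8,1 } = 105/128
val(BRBBRBRRB) = { 0,1/2,3/4,13/16,105/128 | 53/64,27/32,7/8,1 } = 211/256
val(BRBBRBRRBB) = { 0,1/2,3/4,13/16,105/128,211/256 | 53/64,27/32,7/8,1 } = 423/512
val(BRBBRBRRBBB) = { 0,1/2,3/4,13/16,105/128,211/256,423/512 | 53/64,27/32,7/8,1 } = 847/1024
val(BRBBRBRRBBBB) = { 0,1/2,3/4,13/16,105/128,211/256,423/512,847/1024 | 53/64,27/32,7/8,1 } = 1695/2048
val(BRBBRBRRBBBBB) = { 0,1/2,3/4,13/16,105/128,211/256,423/512,847/1024,1695/2048 | 53/64,27/32,7/8,1 } = 3391/4096
val(BRBBRBRRBBBBBB) = { 0,1/2,3/4,13/16,105/128,211/256,423/512,847/1024,1695/2048,3391/4096 | 53/64,27/32,7/8,1 } = 6783/8192
val(BRBBRBRRBBBBBBR) = { 0,1/2,3/4,13/16,105/128,211/256,423/512,847/1024,1695/2048,3391/4096 | 6783/8192,53/64,27/32,7/8,1 } = 13565/16384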